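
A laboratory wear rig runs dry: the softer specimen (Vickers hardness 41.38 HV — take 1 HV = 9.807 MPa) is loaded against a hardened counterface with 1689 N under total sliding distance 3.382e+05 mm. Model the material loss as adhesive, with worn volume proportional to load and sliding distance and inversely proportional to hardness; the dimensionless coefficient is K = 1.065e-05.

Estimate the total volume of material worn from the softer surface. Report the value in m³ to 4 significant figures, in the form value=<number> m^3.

value=1.499e-08 m^3

Intermediates are printed rounded. Each operation runs at exact precision — a lone final rounding to 4 significant digits.
The distance L = 3.382e+05 mm = 338.2 m.
Hardness H = 41.38 HV × 9.807 MPa/HV = 405.8 MPa = 4.058e+08 Pa.
In SI base units, W = 1689 N, H = 4.058e+08 Pa, K = 1.065e-05.
Archard relation: V = K·W·L/H = 1.065e-05 · 1689 · 338.2 / 4.058e+08 = 1.499e-08 m³.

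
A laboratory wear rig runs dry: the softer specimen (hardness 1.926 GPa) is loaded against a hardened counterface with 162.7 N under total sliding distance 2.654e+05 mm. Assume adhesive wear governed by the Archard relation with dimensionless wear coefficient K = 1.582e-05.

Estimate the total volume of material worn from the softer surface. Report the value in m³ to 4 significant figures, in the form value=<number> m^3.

value=3.547e-10 m^3

All working math holds full precision; displayed values are rounded, and rounded just once: 4 significant figures.
Distance L = 2.654e+05 mm = 265.4 m.
Hardness H = 1.926 GPa = 1.926e+09 Pa.
In SI base units: W = 162.7 N, H = 1.926e+09 Pa, K = 1.582e-05.
By Archard's law, V = K·W·L/H = 1.582e-05 · 162.7 · 265.4 / 1.926e+09 = 3.547e-10 m³.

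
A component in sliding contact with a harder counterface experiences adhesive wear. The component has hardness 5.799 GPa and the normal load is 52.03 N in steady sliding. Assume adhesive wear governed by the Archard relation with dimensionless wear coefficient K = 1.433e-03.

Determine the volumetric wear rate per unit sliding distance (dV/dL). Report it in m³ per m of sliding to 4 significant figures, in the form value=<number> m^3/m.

value=1.286e-11 m^3/m

The intermediates are printed rounded, and the algebra holds full float precision — rounded just once to four significant digits.
Hardness H = 5.799 GPa = 5.799e+09 Pa.
SI base units throughout: W = 52.03 N, H = 5.799e+09 Pa, K = 1.433e-03.
The wear rate dV/dL = K·W/H, so: 1.433e-03 · 52.03 / 5.799e+09 = 1.286e-11 m³/m.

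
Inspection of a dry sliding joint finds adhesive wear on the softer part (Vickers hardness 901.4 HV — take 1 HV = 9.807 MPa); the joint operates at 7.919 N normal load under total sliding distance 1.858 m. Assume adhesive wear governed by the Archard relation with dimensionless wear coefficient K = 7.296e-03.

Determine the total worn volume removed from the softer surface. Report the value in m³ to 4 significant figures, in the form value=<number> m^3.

value=1.214e-11 m^3

Displayed values are rounded, and the algebra carries exact precision; one final rounding to 4 significant figures.
Hardness H = 901.4 HV × 9.807 MPa/HV = 8840 MPa = 8.840e+09 Pa.
In SI base units: W = 7.919 N, H = 8.840e+09 Pa, K = 7.296e-03.
The Archard volume V = K·W·L/H = 7.296e-03 · 7.919 · 1.858 / 8.840e+09 = 1.214e-11 m³.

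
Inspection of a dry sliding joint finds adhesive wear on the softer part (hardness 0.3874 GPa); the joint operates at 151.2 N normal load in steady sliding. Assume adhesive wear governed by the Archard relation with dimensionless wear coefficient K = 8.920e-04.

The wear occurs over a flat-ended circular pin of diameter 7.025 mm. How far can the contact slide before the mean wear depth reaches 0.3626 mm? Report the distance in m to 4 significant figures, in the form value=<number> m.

value=40.37 m

Each operation maintains exact precision — the intermediates are displayed rounded. Rounded just once to four significant figures.
Hardness H = 0.3874 GPa = 3.874e+08 Pa.
Pin diameter d = 7.025 mm = 0.007025 m. Contact area A = π·d²/4 = π·(0.007025 m)²/4 = 3.876e-05 m².
Depth limit h_lim = 0.3626 mm = 3.626e-04 m.
Restated in SI base units: W = 151.2 N, H = 3.874e+08 Pa, K = 8.920e-04.
Limit volume V_lim = h_lim·A = 3.626e-04 · 3.876e-05 = 1.405e-08 m³.
Inverting, life L = V_lim·H/(K·W) = 1.405e-08 · 3.874e+08 / (8.920e-04 · 151.2) = 40.37 m.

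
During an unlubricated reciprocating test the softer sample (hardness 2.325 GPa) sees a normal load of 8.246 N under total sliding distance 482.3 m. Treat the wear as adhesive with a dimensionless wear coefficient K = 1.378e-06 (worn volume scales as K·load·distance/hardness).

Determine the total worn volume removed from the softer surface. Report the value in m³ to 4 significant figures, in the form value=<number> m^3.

value=2.357e-12 m^3

The intermediates are shown rounded, and all working math carries full precision — rounded once at the end to four significant figures.
Hardness H = 2.325 GPa = 2.325e+09 Pa.
SI base units throughout: W = 8.246 N, H = 2.325e+09 Pa, K = 1.378e-06.
Worn volume V = K·W·L/H = 1.378e-06 · 8.246 · 482.3 / 2.325e+09 = 2.357e-12 m³.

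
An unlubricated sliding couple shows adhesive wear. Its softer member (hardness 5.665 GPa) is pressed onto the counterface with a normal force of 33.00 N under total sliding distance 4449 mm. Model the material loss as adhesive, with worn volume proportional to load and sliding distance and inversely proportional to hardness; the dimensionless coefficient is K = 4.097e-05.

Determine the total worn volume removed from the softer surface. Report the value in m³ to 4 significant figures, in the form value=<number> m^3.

All working math holds exact precision. The intermediates are printed rounded — one last rounding to four significant figures.
Distance L = 4449 mm = 4.449 m.
Hardness H = 5.665 GPa = 5.665e+09 Pa.
In SI base units, W = 33.00 N, H = 5.665e+09 Pa, K = 4.097e-05.
Archard relation: V = K·W·L/H = 4.097e-05 · 33.00 · 4.449 / 5.665e+09 = 1.062e-12 m³.

value=1.062e-12 m^3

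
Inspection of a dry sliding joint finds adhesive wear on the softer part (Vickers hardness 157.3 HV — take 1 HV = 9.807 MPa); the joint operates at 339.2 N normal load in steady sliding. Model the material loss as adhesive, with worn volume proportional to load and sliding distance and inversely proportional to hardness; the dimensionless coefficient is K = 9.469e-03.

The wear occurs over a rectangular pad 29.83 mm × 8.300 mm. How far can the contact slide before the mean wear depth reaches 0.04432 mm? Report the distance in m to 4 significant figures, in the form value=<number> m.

value=5.270 m

Every step keeps exact precision; the intermediates are printed rounded, and rounded just once, at 4 significant figures.
Convert: Hardness H = 157.3 HV × 9.807 MPa/HV = 1543 MPa = 1.543e+09 Pa.
Convert: Pad sides 29.83 mm × 8.300 mm = 0.02983 m × 0.008300 m. Contact area A = 0.02983 m × 0.008300 m = 2.476e-04 m².
Convert: Depth limit h_lim = 0.04432 mm = 4.432e-05 m.
As SI base values: W = 339.2 N, H = 1.543e+09 Pa, K = 9.469e-03.
Limit volume V_lim = h_lim·A = 4.432e-05 · 2.476e-04 = 1.097e-08 m³.
Inverting, life L = V_lim·H/(K·W) = 1.097e-08 · 1.543e+09 / (9.469e-03 · 339.2) = 5.270 m.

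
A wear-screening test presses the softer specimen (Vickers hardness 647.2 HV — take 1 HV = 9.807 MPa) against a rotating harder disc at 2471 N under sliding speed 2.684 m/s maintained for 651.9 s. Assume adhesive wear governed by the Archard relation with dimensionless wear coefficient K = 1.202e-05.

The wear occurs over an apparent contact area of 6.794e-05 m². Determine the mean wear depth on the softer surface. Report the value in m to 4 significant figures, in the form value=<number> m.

value=1.205e-04 m

Displayed values are rounded, and all working math keeps exact precision, and one last rounding, at 4 significant figures.
Distance covered L = v·t = 2.684 m/s × 651.9 s = 1750 m.
Hardness H = 647.2 HV × 9.807 MPa/HV = 6347 MPa = 6.347e+09 Pa.
In SI base units, W = 2471 N, H = 6.347e+09 Pa, K = 1.202e-05.
The Archard volume V = K·W·L/H = 1.202e-05 · 2471 · 1750 / 6.347e+09 = 8.188e-09 m³.
Average depth h = V/A = 8.188e-09 / 6.794e-05 = 1.205e-04 m.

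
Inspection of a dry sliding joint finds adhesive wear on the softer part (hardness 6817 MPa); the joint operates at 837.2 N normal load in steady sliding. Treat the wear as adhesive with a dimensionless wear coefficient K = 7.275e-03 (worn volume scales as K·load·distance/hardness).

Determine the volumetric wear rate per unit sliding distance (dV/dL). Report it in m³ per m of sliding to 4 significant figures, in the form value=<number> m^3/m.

value=8.934e-10 m^3/m

The computation keeps exact precision; displayed values are rounded. Rounded once at the end, at four significant figures.
Convert: Hardness H = 6817 MPa = 6.817e+09 Pa.
In SI base units: W = 837.2 N, H = 6.817e+09 Pa, K = 7.275e-03.
Rate of wear dV/dL = K·W/H (no L dependence): 7.275e-03 · 837.2 / 6.817e+09 = 8.934e-10 m³/m.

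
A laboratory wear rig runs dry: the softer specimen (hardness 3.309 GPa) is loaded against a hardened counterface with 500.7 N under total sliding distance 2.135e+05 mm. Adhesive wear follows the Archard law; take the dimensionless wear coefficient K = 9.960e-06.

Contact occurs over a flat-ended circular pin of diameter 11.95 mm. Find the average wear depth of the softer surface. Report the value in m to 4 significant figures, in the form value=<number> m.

value=2.869e-06 m

Each operation carries full precision; the intermediates are printed rounded; one last rounding: 4 significant digits.
Convert: Distance covered L = 2.135e+05 mm = 213.5 m.
Convert: Hardness H = 3.309 GPa = 3.309e+09 Pa.
Convert: Pin diameter d = 11.95 mm = 0.01195 m. Contact area A = π·d²/4 = π·(0.01195 m)²/4 = 1.122e-04 m².
SI base units throughout: W = 500.7 N, H = 3.309e+09 Pa, K = 9.960e-06.
The Archard volume V = K·W·L/H = 9.960e-06 · 500.7 · 213.5 / 3.309e+09 = 3.218e-10 m³.
Mean depth h = V/A = 3.218e-10 / 1.122e-04 = 2.869e-06 m.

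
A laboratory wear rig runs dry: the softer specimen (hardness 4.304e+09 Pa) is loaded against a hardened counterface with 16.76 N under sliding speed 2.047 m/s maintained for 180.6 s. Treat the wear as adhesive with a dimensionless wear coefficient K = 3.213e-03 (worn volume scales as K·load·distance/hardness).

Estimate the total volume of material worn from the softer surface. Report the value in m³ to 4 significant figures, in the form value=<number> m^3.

value=4.625e-09 m^3

Shown intermediates are rounded. All arithmetic maintains exact precision — one final rounding: four significant digits.
Distance L = v·t = 2.047 m/s × 180.6 s = 369.7 m.
SI base units throughout: W = 16.76 N, H = 4.304e+09 Pa, K = 3.213e-03.
Volume removed: V = K·W·L/H = 3.213e-03 · 16.76 · 369.7 / 4.304e+09 = 4.625e-09 m³.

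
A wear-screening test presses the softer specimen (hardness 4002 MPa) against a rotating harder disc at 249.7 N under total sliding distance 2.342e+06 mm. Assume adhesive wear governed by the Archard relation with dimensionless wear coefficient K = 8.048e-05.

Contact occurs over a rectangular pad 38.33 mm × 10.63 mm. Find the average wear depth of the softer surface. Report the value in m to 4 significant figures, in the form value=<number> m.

The algebra carries full precision; intermediate values appear rounded. Rounded once at the end: 4 significant figures.
Sliding distance L = 2.342e+06 mm = 2342 m.
Hardness H = 4002 MPa = 4.002e+09 Pa.
Pad sides 38.33 mm × 10.63 mm = 0.03833 m × 0.01063 m. Contact area A = 0.03833 m × 0.01063 m = 4.074e-04 m².
Expressed in SI base units: W = 249.7 N, H = 4.002e+09 Pa, K = 8.048e-05.
Archard relation: V = K·W·L/H = 8.048e-05 · 249.7 · 2342 / 4.002e+09 = 1.176e-08 m³.
Wear depth h = V/A = 1.176e-08 / 4.074e-04 = 2.886e-05 m.

value=2.886e-05 m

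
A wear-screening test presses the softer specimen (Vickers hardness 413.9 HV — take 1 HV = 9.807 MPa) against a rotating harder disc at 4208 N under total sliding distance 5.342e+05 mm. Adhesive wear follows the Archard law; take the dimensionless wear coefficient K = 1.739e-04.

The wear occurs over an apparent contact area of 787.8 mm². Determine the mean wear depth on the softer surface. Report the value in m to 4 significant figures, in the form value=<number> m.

value=1.222e-04 m

Intermediates are shown rounded; all working math maintains full float precision — one final rounding, at four significant digits.
Sliding distance L = 5.342e+05 mm = 534.2 m.
Hardness H = 413.9 HV × 9.807 MPa/HV = 4059 MPa = 4.059e+09 Pa.
Contact area A = 787.8 mm² = 7.878e-04 m².
As SI base values: W = 4208 N, H = 4.059e+09 Pa, K = 1.739e-04.
Worn volume V = K·W·L/H = 1.739e-04 · 4208 · 534.2 / 4.059e+09 = 9.630e-08 m³.
Wear depth h = V/A = 9.630e-08 / 7.878e-04 = 1.222e-04 m.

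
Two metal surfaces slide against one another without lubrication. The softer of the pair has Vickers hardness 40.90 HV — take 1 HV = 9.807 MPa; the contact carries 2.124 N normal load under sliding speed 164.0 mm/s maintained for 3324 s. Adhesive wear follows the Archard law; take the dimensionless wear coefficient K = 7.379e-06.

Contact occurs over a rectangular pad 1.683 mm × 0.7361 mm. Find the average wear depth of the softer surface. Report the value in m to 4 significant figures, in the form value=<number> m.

value=1.719e-05 m

Printed values are rounded; the algebra carries full float precision. Rounded once at the end to four significant digits.
Convert: Sliding speed v = 164.0 mm/s = 0.1640 m/s. Total distance L = v·t = 0.1640 m/s × 3324 s = 545.1 m.
Convert: Hardness H = 40.90 HV × 9.807 MPa/HV = 401.1 MPa = 4.011e+08 Pa.
Convert: Pad sides 1.683 mm × 0.7361 mm = 1.683e-03 m × 7.361e-04 m. Contact area A = 1.683e-03 m × 7.361e-04 m = 1.239e-06 m².
Collected in SI base units: W = 2.124 N, H = 4.011e+08 Pa, K = 7.379e-06.
Worn volume V = K·W·L/H = 7.379e-06 · 2.124 · 545.1 / 4.011e+08 = 2.130e-11 m³.
Mean depth h = V/A = 2.130e-11 / 1.239e-06 = 1.719e-05 m.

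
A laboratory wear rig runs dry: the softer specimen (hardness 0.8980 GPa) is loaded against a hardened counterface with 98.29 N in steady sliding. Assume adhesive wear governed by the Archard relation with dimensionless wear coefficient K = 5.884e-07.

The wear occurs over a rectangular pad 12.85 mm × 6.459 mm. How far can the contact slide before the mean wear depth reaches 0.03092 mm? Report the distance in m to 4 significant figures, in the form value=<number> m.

value=3.985e+04 m

Each operation keeps exact precision — intermediates are displayed rounded. Rounded just once to 4 significant figures.
Hardness H = 0.8980 GPa = 8.980e+08 Pa.
Pad sides 12.85 mm × 6.459 mm = 0.01285 m × 0.006459 m. Contact area A = 0.01285 m × 0.006459 m = 8.300e-05 m².
Depth limit h_lim = 0.03092 mm = 3.092e-05 m.
As SI base values: W = 98.29 N, H = 8.980e+08 Pa, K = 5.884e-07.
Permissible volume V_lim = h_lim·A = 3.092e-05 · 8.300e-05 = 2.566e-09 m³.
Inverting, life L = V_lim·H/(K·W) = 2.566e-09 · 8.980e+08 / (5.884e-07 · 98.29) = 3.985e+04 m.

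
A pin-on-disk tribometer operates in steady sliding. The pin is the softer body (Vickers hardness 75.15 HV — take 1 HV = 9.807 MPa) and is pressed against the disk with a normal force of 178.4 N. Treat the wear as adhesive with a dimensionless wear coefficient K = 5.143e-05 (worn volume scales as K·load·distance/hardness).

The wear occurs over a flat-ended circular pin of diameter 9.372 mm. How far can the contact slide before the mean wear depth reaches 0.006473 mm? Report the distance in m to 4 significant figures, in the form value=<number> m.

Every step maintains exact precision. Printed values are rounded. Rounded once at the end, at 4 significant figures.
Convert: Hardness H = 75.15 HV × 9.807 MPa/HV = 737.0 MPa = 7.370e+08 Pa.
Convert: Pin diameter d = 9.372 mm = 0.009372 m. Contact area A = π·d²/4 = π·(0.009372 m)²/4 = 6.898e-05 m².
Convert: Depth limit h_lim = 0.006473 mm = 6.473e-06 m.
Restated in SI base units: W = 178.4 N, H = 7.370e+08 Pa, K = 5.143e-05.
Allowed volume V_lim = h_lim·A = 6.473e-06 · 6.898e-05 = 4.465e-10 m³.
Life L = V_lim·H/(K·W) = 4.465e-10 · 7.370e+08 / (5.143e-05 · 178.4) = 35.87 m.

value=35.87 m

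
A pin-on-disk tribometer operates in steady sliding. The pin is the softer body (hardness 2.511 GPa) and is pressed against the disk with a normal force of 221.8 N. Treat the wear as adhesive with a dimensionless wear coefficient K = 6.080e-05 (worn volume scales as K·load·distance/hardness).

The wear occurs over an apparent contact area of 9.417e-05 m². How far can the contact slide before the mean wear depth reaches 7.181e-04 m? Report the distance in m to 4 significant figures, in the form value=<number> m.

value=1.259e+04 m

Every step carries full float precision; the intermediates are shown rounded — a single final rounding: 4 significant digits.
Hardness H = 2.511 GPa = 2.511e+09 Pa.
Expressed in SI base units: W = 221.8 N, H = 2.511e+09 Pa, K = 6.080e-05.
Permissible volume V_lim = h_lim·A = 7.181e-04 · 9.417e-05 = 6.762e-08 m³.
Life L = V_lim·H/(K·W) = 6.762e-08 · 2.511e+09 / (6.080e-05 · 221.8) = 1.259e+04 m.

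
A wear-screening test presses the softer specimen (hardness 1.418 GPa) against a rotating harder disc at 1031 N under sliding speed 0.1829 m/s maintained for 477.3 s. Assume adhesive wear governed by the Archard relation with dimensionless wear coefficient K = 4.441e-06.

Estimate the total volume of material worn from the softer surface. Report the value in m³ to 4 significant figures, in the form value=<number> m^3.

Intermediates appear rounded, and all working math holds full float precision. Rounded just once to 4 significant figures.
Convert: Total distance L = v·t = 0.1829 m/s × 477.3 s = 87.30 m.
Convert: Hardness H = 1.418 GPa = 1.418e+09 Pa.
Collected in SI base units: W = 1031 N, H = 1.418e+09 Pa, K = 4.441e-06.
By Archard's law, V = K·W·L/H = 4.441e-06 · 1031 · 87.30 / 1.418e+09 = 2.819e-10 m³.

value=2.819e-10 m^3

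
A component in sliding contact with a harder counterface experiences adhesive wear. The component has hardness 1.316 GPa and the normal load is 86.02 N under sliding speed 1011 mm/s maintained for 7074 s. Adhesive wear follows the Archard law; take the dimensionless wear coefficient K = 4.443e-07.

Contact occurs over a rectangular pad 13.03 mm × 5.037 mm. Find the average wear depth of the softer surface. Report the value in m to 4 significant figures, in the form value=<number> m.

The computation maintains full float precision; intermediate values are shown rounded; rounded once at the end, at four significant digits.
Convert: Sliding speed v = 1011 mm/s = 1.011 m/s. Path length L = v·t = 1.011 m/s × 7074 s = 7152 m.
Convert: Hardness H = 1.316 GPa = 1.316e+09 Pa.
Convert: Pad sides 13.03 mm × 5.037 mm = 0.01303 m × 0.005037 m. Contact area A = 0.01303 m × 0.005037 m = 6.563e-05 m².
Working in SI base units: W = 86.02 N, H = 1.316e+09 Pa, K = 4.443e-07.
By Archard's law, V = K·W·L/H = 4.443e-07 · 86.02 · 7152 / 1.316e+09 = 2.077e-10 m³.
Depth h = V/A = 2.077e-10 / 6.563e-05 = 3.165e-06 m.

value=3.165e-06 m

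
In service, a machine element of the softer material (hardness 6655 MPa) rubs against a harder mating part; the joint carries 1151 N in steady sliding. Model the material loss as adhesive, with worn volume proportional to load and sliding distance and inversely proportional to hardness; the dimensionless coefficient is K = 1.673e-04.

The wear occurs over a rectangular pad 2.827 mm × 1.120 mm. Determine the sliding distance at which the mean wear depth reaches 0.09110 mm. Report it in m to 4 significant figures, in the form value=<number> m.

value=9.969 m

Intermediate values appear rounded, and all arithmetic holds full float precision. Rounded just once: 4 significant figures.
Hardness H = 6655 MPa = 6.655e+09 Pa.
Pad sides 2.827 mm × 1.120 mm = 0.002827 m × 0.001120 m. Contact area A = 0.002827 m × 0.001120 m = 3.166e-06 m².
Depth limit h_lim = 0.09110 mm = 9.110e-05 m.
Expressed in SI base units: W = 1151 N, H = 6.655e+09 Pa, K = 1.673e-04.
At the depth limit, V_lim = h_lim·A = 9.110e-05 · 3.166e-06 = 2.884e-10 m³.
Inverting, life L = V_lim·H/(K·W) = 2.884e-10 · 6.655e+09 / (1.673e-04 · 1151) = 9.969 m.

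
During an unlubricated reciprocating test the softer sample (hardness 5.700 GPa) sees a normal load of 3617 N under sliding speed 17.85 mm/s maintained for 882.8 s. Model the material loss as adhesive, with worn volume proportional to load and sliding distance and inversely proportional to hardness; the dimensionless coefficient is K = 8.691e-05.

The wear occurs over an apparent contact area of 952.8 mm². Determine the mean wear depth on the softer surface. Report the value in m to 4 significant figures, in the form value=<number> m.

Quoted intermediates are rounded; all arithmetic keeps exact precision; one last rounding to 4 significant digits.
Convert: Sliding speed v = 17.85 mm/s = 0.01785 m/s. Path length L = v·t = 0.01785 m/s × 882.8 s = 15.76 m.
Convert: Hardness H = 5.700 GPa = 5.700e+09 Pa.
Convert: Contact area A = 952.8 mm² = 9.528e-04 m².
Expressed in SI base units: W = 3617 N, H = 5.700e+09 Pa, K = 8.691e-05.
Archard volume V = K·W·L/H = 8.691e-05 · 3617 · 15.76 / 5.700e+09 = 8.690e-10 m³.
Depth of wear h = V/A = 8.690e-10 / 9.528e-04 = 9.121e-07 m.

value=9.121e-07 m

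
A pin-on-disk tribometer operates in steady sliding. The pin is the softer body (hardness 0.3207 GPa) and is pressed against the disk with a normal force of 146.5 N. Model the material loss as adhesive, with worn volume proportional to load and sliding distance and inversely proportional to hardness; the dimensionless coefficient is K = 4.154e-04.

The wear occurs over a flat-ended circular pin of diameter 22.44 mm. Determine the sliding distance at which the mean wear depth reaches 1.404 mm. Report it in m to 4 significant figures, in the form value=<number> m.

value=2926 m

All arithmetic maintains full float precision — displayed values are rounded. Rounded just once, at 4 significant figures.
Hardness H = 0.3207 GPa = 3.207e+08 Pa.
Pin diameter d = 22.44 mm = 0.02244 m. Contact area A = π·d²/4 = π·(0.02244 m)²/4 = 3.955e-04 m².
Depth limit h_lim = 1.404 mm = 0.001404 m.
In SI base units, W = 146.5 N, H = 3.207e+08 Pa, K = 4.154e-04.
Limit volume V_lim = h_lim·A = 0.001404 · 3.955e-04 = 5.553e-07 m³.
Life L = V_lim·H/(K·W) = 5.553e-07 · 3.207e+08 / (4.154e-04 · 146.5) = 2926 m.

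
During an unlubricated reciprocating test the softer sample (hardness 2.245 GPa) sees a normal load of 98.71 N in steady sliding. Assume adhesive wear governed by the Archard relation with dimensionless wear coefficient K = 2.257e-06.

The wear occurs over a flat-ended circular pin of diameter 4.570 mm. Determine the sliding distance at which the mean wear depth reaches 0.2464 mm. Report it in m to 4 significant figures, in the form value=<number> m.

value=4.073e+04 m

Each operation carries exact precision. Printed values are rounded, and one last rounding: 4 significant figures.
Convert: Hardness H = 2.245 GPa = 2.245e+09 Pa.
Convert: Pin diameter d = 4.570 mm = 0.004570 m. Contact area A = π·d²/4 = π·(0.004570 m)²/4 = 1.640e-05 m².
Convert: Depth limit h_lim = 0.2464 mm = 2.464e-04 m.
Collected in SI base units: W = 98.71 N, H = 2.245e+09 Pa, K = 2.257e-06.
Limit volume V_lim = h_lim·A = 2.464e-04 · 1.640e-05 = 4.042e-09 m³.
Life L = V_lim·H/(K·W) = 4.042e-09 · 2.245e+09 / (2.257e-06 · 98.71) = 4.073e+04 m.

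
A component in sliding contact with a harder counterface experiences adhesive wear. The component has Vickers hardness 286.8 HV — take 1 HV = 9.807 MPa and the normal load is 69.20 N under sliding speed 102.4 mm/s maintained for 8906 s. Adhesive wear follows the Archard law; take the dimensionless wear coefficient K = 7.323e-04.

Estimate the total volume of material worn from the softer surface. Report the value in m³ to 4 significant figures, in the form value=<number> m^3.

All arithmetic carries exact precision. Displayed values are rounded; a single final rounding: four significant figures.
Sliding speed v = 102.4 mm/s = 0.1024 m/s. Distance covered L = v·t = 0.1024 m/s × 8906 s = 912.0 m.
Hardness H = 286.8 HV × 9.807 MPa/HV = 2813 MPa = 2.813e+09 Pa.
In SI base units: W = 69.20 N, H = 2.813e+09 Pa, K = 7.323e-04.
Apply Archard: V = K·W·L/H = 7.323e-04 · 69.20 · 912.0 / 2.813e+09 = 1.643e-08 m³.

value=1.643e-08 m^3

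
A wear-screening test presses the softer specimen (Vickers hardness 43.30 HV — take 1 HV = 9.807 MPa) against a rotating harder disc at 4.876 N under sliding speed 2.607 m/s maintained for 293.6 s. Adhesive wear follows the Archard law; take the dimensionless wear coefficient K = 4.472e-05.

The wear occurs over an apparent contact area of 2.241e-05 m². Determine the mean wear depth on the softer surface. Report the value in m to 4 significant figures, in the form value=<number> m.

value=1.754e-05 m

The algebra keeps exact precision, and intermediates appear rounded. Rounded just once to 4 significant figures.
Distance covered L = v·t = 2.607 m/s × 293.6 s = 765.4 m.
Hardness H = 43.30 HV × 9.807 MPa/HV = 424.6 MPa = 4.246e+08 Pa.
Working in SI base units: W = 4.876 N, H = 4.246e+08 Pa, K = 4.472e-05.
Archard volume V = K·W·L/H = 4.472e-05 · 4.876 · 765.4 / 4.246e+08 = 3.930e-10 m³.
Depth h = V/A = 3.930e-10 / 2.241e-05 = 1.754e-05 m.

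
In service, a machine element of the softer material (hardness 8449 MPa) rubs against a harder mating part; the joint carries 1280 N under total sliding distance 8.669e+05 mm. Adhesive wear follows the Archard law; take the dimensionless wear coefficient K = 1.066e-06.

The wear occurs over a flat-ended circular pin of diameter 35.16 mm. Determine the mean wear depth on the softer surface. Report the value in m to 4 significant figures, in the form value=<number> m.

value=1.442e-07 m

All arithmetic maintains full precision, and intermediates are displayed rounded, and one last rounding: four significant digits.
Convert: Distance covered L = 8.669e+05 mm = 866.9 m.
Convert: Hardness H = 8449 MPa = 8.449e+09 Pa.
Convert: Pin diameter d = 35.16 mm = 0.03516 m. Contact area A = π·d²/4 = π·(0.03516 m)²/4 = 9.709e-04 m².
Working in SI base units: W = 1280 N, H = 8.449e+09 Pa, K = 1.066e-06.
By Archard's law, V = K·W·L/H = 1.066e-06 · 1280 · 866.9 / 8.449e+09 = 1.400e-10 m³.
Mean wear depth h = V/A = 1.400e-10 / 9.709e-04 = 1.442e-07 m.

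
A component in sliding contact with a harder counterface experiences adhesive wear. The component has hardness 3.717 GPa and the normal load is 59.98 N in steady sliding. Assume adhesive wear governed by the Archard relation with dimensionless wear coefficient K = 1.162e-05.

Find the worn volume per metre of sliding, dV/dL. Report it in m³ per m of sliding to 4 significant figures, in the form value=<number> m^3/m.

The intermediates are displayed rounded — all arithmetic maintains exact precision — one last rounding: four significant figures.
Hardness H = 3.717 GPa = 3.717e+09 Pa.
Expressed in SI base units: W = 59.98 N, H = 3.717e+09 Pa, K = 1.162e-05.
The wear rate dV/dL = K·W/H (no L dependence): 1.162e-05 · 59.98 / 3.717e+09 = 1.875e-13 m³/m.

value=1.875e-13 m^3/m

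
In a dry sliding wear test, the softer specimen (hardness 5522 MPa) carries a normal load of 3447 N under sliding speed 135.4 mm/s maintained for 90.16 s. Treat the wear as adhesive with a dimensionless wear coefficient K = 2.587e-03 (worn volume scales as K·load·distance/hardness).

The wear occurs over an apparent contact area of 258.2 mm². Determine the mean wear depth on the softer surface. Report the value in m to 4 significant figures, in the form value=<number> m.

Each operation runs at exact precision; intermediates appear rounded — a single final rounding to 4 significant figures.
Sliding speed v = 135.4 mm/s = 0.1354 m/s. Sliding distance L = v·t = 0.1354 m/s × 90.16 s = 12.21 m.
Hardness H = 5522 MPa = 5.522e+09 Pa.
Contact area A = 258.2 mm² = 2.582e-04 m².
Restated in SI base units: W = 3447 N, H = 5.522e+09 Pa, K = 2.587e-03.
Worn volume V = K·W·L/H = 2.587e-03 · 3447 · 12.21 / 5.522e+09 = 1.971e-08 m³.
Mean wear depth h = V/A = 1.971e-08 / 2.582e-04 = 7.635e-05 m.

value=7.635e-05 m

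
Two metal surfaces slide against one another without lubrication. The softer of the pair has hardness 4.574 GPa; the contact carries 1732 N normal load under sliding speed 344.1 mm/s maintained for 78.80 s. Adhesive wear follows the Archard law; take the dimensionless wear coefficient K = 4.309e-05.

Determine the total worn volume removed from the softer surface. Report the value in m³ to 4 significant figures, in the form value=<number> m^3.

Quoted intermediates are rounded; the algebra runs at full precision, and a single final rounding to four significant figures.
Sliding speed v = 344.1 mm/s = 0.3441 m/s. Distance L = v·t = 0.3441 m/s × 78.80 s = 27.12 m.
Hardness H = 4.574 GPa = 4.574e+09 Pa.
Collected in SI base units: W = 1732 N, H = 4.574e+09 Pa, K = 4.309e-05.
Archard volume V = K·W·L/H = 4.309e-05 · 1732 · 27.12 / 4.574e+09 = 4.424e-10 m³.

value=4.424e-10 m^3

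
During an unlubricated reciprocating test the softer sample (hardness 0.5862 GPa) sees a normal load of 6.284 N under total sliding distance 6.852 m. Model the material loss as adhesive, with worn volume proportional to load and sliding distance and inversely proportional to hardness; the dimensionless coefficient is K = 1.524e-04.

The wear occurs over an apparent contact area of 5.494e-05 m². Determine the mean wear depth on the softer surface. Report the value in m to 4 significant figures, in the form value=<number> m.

value=2.038e-07 m

Intermediates are printed rounded — each operation keeps full precision. Rounded just once, at four significant digits.
Hardness H = 0.5862 GPa = 5.862e+08 Pa.
In SI base units: W = 6.284 N, H = 5.862e+08 Pa, K = 1.524e-04.
The Archard volume V = K·W·L/H = 1.524e-04 · 6.284 · 6.852 / 5.862e+08 = 1.119e-11 m³.
Mean depth h = V/A = 1.119e-11 / 5.494e-05 = 2.038e-07 m.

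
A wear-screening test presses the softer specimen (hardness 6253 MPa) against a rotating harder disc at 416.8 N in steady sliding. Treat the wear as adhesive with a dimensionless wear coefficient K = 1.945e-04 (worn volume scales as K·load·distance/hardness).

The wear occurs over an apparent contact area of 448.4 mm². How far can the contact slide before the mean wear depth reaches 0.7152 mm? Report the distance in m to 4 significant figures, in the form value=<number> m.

value=2.474e+04 m

Intermediates appear rounded. All working math runs at full float precision; one last rounding: four significant digits.
Convert: Hardness H = 6253 MPa = 6.253e+09 Pa.
Convert: Contact area A = 448.4 mm² = 4.484e-04 m².
Convert: Depth limit h_lim = 0.7152 mm = 7.152e-04 m.
Restated in SI base units: W = 416.8 N, H = 6.253e+09 Pa, K = 1.945e-04.
At the depth limit, V_lim = h_lim·A = 7.152e-04 · 4.484e-04 = 3.207e-07 m³.
Inverting, life L = V_lim·H/(K·W) = 3.207e-07 · 6.253e+09 / (1.945e-04 · 416.8) = 2.474e+04 m.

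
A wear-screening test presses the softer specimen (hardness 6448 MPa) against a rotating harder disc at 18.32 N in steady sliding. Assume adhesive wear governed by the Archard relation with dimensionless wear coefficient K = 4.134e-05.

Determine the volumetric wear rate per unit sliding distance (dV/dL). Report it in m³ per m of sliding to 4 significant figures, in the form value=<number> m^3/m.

value=1.175e-13 m^3/m

Intermediate values are displayed rounded; all arithmetic carries exact precision — one last rounding to 4 significant digits.
Hardness H = 6448 MPa = 6.448e+09 Pa.
Restated in SI base units: W = 18.32 N, H = 6.448e+09 Pa, K = 4.134e-05.
Sliding wear rate dV/dL = K·W/H — distance-free: 4.134e-05 · 18.32 / 6.448e+09 = 1.175e-13 m³/m.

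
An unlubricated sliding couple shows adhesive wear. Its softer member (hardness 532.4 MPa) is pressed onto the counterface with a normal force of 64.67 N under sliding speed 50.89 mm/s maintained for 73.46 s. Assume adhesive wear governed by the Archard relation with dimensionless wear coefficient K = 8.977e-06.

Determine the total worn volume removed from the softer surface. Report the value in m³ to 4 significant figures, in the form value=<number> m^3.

Each operation keeps exact precision; intermediates are displayed rounded. Rounded once at the end: four significant digits.
Convert: Sliding speed v = 50.89 mm/s = 0.05089 m/s. Total distance L = v·t = 0.05089 m/s × 73.46 s = 3.738 m.
Convert: Hardness H = 532.4 MPa = 5.324e+08 Pa.
Restated in SI base units: W = 64.67 N, H = 5.324e+08 Pa, K = 8.977e-06.
By Archard's law, V = K·W·L/H = 8.977e-06 · 64.67 · 3.738 / 5.324e+08 = 4.076e-12 m³.

value=4.076e-12 m^3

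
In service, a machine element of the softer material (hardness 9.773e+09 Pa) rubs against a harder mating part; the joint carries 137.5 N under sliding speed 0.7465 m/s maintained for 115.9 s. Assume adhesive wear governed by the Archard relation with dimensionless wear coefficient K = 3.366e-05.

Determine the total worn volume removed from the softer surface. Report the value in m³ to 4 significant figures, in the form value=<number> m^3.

The intermediates are printed rounded — all arithmetic maintains full float precision — a single final rounding, at 4 significant digits.
Distance L = v·t = 0.7465 m/s × 115.9 s = 86.52 m.
Restated in SI base units: W = 137.5 N, H = 9.773e+09 Pa, K = 3.366e-05.
Wear volume V = K·W·L/H = 3.366e-05 · 137.5 · 86.52 / 9.773e+09 = 4.097e-11 m³.

value=4.097e-11 m^3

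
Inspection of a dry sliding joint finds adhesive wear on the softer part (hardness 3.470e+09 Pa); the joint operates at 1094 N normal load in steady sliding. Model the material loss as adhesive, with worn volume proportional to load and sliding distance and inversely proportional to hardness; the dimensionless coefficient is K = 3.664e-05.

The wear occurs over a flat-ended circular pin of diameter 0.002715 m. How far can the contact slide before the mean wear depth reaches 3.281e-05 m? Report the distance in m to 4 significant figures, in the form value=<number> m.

All arithmetic carries full float precision; intermediate values are printed rounded — one final rounding, at four significant digits.
Contact area A = π·d²/4 = π·(0.002715 m)²/4 = 5.789e-06 m².
In SI base units: W = 1094 N, H = 3.470e+09 Pa, K = 3.664e-05.
Permissible volume V_lim = h_lim·A = 3.281e-05 · 5.789e-06 = 1.899e-10 m³.
Sliding life L = V_lim·H/(K·W) = 1.899e-10 · 3.470e+09 / (3.664e-05 · 1094) = 16.44 m.

value=16.44 m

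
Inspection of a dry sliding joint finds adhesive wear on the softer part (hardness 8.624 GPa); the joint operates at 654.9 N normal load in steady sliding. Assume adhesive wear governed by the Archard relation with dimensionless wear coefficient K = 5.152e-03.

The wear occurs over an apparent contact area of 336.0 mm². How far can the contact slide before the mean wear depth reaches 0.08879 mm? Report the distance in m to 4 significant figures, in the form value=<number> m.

value=76.25 m

Each operation maintains exact precision — displayed values are rounded; rounded once at the end to 4 significant digits.
Convert: Hardness H = 8.624 GPa = 8.624e+09 Pa.
Convert: Contact area A = 336.0 mm² = 3.360e-04 m².
Convert: Depth limit h_lim = 0.08879 mm = 8.879e-05 m.
Working in SI base units: W = 654.9 N, H = 8.624e+09 Pa, K = 5.152e-03.
At the depth limit, V_lim = h_lim·A = 8.879e-05 · 3.360e-04 = 2.983e-08 m³.
Sliding life L = V_lim·H/(K·W) = 2.983e-08 · 8.624e+09 / (5.152e-03 · 654.9) = 76.25 m.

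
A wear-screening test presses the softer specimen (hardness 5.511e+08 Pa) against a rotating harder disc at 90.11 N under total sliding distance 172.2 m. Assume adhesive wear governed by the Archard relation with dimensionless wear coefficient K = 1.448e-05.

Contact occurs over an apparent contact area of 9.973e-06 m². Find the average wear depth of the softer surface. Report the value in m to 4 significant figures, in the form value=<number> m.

The algebra holds exact precision — intermediate values appear rounded — rounded once at the end to four significant digits.
Collected in SI base units: W = 90.11 N, H = 5.511e+08 Pa, K = 1.448e-05.
Archard volume V = K·W·L/H = 1.448e-05 · 90.11 · 172.2 / 5.511e+08 = 4.077e-10 m³.
Mean depth h = V/A = 4.077e-10 / 9.973e-06 = 4.088e-05 m.

value=4.088e-05 m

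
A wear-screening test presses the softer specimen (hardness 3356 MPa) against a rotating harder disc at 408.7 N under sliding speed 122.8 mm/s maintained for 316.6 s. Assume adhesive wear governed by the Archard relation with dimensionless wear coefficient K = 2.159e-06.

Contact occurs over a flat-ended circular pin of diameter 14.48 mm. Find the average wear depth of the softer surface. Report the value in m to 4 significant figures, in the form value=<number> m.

value=6.208e-08 m

Every step keeps full float precision; intermediates are displayed rounded. Rounded once at the end to four significant digits.
Sliding speed v = 122.8 mm/s = 0.1228 m/s. Sliding distance L = v·t = 0.1228 m/s × 316.6 s = 38.88 m.
Hardness H = 3356 MPa = 3.356e+09 Pa.
Pin diameter d = 14.48 mm = 0.01448 m. Contact area A = π·d²/4 = π·(0.01448 m)²/4 = 1.647e-04 m².
Working in SI base units: W = 408.7 N, H = 3.356e+09 Pa, K = 2.159e-06.
Archard volume V = K·W·L/H = 2.159e-06 · 408.7 · 38.88 / 3.356e+09 = 1.022e-11 m³.
Mean wear depth h = V/A = 1.022e-11 / 1.647e-04 = 6.208e-08 m.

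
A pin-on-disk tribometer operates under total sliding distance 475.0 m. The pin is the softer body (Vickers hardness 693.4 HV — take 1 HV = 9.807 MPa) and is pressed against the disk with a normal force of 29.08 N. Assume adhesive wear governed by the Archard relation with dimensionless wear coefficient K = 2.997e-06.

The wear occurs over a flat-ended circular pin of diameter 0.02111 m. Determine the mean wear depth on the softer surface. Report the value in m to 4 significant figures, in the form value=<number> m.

Intermediates appear rounded — the algebra keeps full float precision, and rounded once at the end, at 4 significant figures.
Convert: Hardness H = 693.4 HV × 9.807 MPa/HV = 6800 MPa = 6.800e+09 Pa.
Convert: Contact area A = π·d²/4 = π·(0.02111 m)²/4 = 3.500e-04 m².
In SI base units, W = 29.08 N, H = 6.800e+09 Pa, K = 2.997e-06.
Worn volume V = K·W·L/H = 2.997e-06 · 29.08 · 475.0 / 6.800e+09 = 6.088e-12 m³.
Average depth h = V/A = 6.088e-12 / 3.500e-04 = 1.739e-08 m.

value=1.739e-08 m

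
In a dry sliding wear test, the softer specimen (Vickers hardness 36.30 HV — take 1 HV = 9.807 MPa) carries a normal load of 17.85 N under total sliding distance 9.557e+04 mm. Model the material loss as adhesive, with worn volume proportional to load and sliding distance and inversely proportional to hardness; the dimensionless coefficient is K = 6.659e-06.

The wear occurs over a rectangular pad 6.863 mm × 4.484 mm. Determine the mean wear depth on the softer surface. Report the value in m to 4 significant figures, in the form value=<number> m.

Intermediates are shown rounded; all working math keeps full float precision; one final rounding to 4 significant digits.
Distance covered L = 9.557e+04 mm = 95.57 m.
Hardness H = 36.30 HV × 9.807 MPa/HV = 356.0 MPa = 3.560e+08 Pa.
Pad sides 6.863 mm × 4.484 mm = 0.006863 m × 0.004484 m. Contact area A = 0.006863 m × 0.004484 m = 3.077e-05 m².
Collected in SI base units: W = 17.85 N, H = 3.560e+08 Pa, K = 6.659e-06.
Archard relation: V = K·W·L/H = 6.659e-06 · 17.85 · 95.57 / 3.560e+08 = 3.191e-11 m³.
Mean wear depth h = V/A = 3.191e-11 / 3.077e-05 = 1.037e-06 m.

value=1.037e-06 m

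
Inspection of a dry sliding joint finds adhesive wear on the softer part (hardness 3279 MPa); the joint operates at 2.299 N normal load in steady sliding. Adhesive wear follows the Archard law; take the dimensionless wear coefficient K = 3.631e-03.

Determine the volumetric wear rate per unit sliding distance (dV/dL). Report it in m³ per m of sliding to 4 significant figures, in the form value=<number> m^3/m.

value=2.546e-12 m^3/m

Every step maintains exact precision — shown intermediates are rounded; rounded once at the end: 4 significant figures.
Convert: Hardness H = 3279 MPa = 3.279e+09 Pa.
Restated in SI base units: W = 2.299 N, H = 3.279e+09 Pa, K = 3.631e-03.
Sliding wear rate dV/dL = K·W/H: 3.631e-03 · 2.299 / 3.279e+09 = 2.546e-12 m³/m.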